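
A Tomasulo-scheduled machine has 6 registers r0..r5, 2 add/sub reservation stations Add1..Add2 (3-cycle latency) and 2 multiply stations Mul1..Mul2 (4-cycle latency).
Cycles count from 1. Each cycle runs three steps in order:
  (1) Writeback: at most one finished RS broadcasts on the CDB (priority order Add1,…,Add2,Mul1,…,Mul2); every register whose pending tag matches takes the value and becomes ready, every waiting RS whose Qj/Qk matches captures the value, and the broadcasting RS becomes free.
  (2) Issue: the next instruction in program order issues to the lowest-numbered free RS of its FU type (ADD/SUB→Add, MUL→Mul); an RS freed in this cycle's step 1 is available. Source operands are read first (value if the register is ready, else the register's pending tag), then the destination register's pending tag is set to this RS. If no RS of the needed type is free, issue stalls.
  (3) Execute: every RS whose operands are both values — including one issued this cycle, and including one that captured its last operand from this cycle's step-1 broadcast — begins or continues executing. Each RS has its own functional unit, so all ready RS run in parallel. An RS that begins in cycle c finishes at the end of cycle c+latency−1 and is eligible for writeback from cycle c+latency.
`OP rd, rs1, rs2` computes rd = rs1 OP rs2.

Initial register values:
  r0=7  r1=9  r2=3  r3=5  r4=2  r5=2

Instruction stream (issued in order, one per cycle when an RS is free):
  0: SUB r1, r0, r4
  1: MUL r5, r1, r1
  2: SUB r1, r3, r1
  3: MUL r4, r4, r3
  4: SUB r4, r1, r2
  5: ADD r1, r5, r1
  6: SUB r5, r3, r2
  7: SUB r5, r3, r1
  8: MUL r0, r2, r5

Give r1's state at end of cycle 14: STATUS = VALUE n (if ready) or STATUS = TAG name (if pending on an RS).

cycle 1: issue SUB r1<-Add1 // r0:7,r1:Add1,r2:3,r3:5,r4:2,r5:2
cycle 2: issue MUL r5<-Mul1 // r0:7,r1:Add1,r2:3,r3:5,r4:2,r5:Mul1
cycle 3: issue SUB r1<-Add2 // r0:7,r1:Add2,r2:3,r3:5,r4:2,r5:Mul1
cycle 4: CDB Add1=5; issue MUL r4<-Mul2 // r0:7,r1:Add2,r2:3,r3:5,r4:Mul2,r5:Mul1
cycle 5: issue SUB r4<-Add1 // r0:7,r1:Add2,r2:3,r3:5,r4:Add1,r5:Mul1
cycle 6: stall // r0:7,r1:Add2,r2:3,r3:5,r4:Add1,r5:Mul1
cycle 7: CDB Add2=0; issue ADD r1<-Add2 // r0:7,r1:Add2,r2:3,r3:5,r4:Add1,r5:Mul1
cycle 8: CDB Mul1=25; stall // r0:7,r1:Add2,r2:3,r3:5,r4:Add1,r5:25
cycle 9: CDB Mul2=10; stall // r0:7,r1:Add2,r2:3,r3:5,r4:Add1,r5:25
cycle 10: CDB Add1=-3; issue SUB r5<-Add1 // r0:7,r1:Add2,r2:3,r3:5,r4:-3,r5:Add1
cycle 11: CDB Add2=25; issue SUB r5<-Add2 // r0:7,r1:25,r2:3,r3:5,r4:-3,r5:Add2
cycle 12: issue MUL r0<-Mul1 // r0:Mul1,r1:25,r2:3,r3:5,r4:-3,r5:Add2
cycle 13: CDB Add1=2 // r0:Mul1,r1:25,r2:3,r3:5,r4:-3,r5:Add2
cycle 14: CDB Add2=-20 // r0:Mul1,r1:25,r2:3,r3:5,r4:-3,r5:-20

STATUS = VALUE 25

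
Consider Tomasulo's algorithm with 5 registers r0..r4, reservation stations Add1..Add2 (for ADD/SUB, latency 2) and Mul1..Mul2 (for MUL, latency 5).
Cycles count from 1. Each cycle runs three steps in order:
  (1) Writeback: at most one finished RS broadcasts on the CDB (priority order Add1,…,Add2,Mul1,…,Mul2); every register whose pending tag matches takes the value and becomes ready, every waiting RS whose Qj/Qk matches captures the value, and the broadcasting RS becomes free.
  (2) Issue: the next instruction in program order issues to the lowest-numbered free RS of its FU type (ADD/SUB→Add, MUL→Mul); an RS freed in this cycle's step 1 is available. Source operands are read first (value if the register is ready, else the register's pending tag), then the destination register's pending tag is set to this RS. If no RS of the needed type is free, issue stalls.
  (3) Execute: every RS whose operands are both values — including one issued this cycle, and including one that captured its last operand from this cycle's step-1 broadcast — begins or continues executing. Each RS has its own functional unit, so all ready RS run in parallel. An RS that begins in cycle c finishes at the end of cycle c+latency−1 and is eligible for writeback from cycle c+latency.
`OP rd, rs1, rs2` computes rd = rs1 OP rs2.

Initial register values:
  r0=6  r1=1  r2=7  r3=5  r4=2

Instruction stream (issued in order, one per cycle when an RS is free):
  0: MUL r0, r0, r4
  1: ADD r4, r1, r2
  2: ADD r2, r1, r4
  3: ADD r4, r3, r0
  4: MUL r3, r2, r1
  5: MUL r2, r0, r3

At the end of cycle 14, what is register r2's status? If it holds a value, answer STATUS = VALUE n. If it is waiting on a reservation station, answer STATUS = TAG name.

c1: issue MUL r0<-Mul1 | r0:Mul1,r1:1,r2:7,r3:5,r4:2
c2: issue ADD r4<-Add1 | r0:Mul1,r1:1,r2:7,r3:5,r4:Add1
c3: issue ADD r2<-Add2 | r0:Mul1,r1:1,r2:Add2,r3:5,r4:Add1
c4: CDB Add1=8; issue ADD r4<-Add1 | r0:Mul1,r1:1,r2:Add2,r3:5,r4:Add1
c5: issue MUL r3<-Mul2 | r0:Mul1,r1:1,r2:Add2,r3:Mul2,r4:Add1
c6: CDB Add2=9; stall | r0:Mul1,r1:1,r2:9,r3:Mul2,r4:Add1
c7: CDB Mul1=12; issue MUL r2<-Mul1 | r0:12,r1:1,r2:Mul1,r3:Mul2,r4:Add1
c8: - | r0:12,r1:1,r2:Mul1,r3:Mul2,r4:Add1
c9: CDB Add1=17 | r0:12,r1:1,r2:Mul1,r3:Mul2,r4:17
c10: - | r0:12,r1:1,r2:Mul1,r3:Mul2,r4:17
c11: CDB Mul2=9 | r0:12,r1:1,r2:Mul1,r3:9,r4:17
c12: - | r0:12,r1:1,r2:Mul1,r3:9,r4:17
c13: - | r0:12,r1:1,r2:Mul1,r3:9,r4:17
c14: - | r0:12,r1:1,r2:Mul1,r3:9,r4:17

STATUS = TAG Mul1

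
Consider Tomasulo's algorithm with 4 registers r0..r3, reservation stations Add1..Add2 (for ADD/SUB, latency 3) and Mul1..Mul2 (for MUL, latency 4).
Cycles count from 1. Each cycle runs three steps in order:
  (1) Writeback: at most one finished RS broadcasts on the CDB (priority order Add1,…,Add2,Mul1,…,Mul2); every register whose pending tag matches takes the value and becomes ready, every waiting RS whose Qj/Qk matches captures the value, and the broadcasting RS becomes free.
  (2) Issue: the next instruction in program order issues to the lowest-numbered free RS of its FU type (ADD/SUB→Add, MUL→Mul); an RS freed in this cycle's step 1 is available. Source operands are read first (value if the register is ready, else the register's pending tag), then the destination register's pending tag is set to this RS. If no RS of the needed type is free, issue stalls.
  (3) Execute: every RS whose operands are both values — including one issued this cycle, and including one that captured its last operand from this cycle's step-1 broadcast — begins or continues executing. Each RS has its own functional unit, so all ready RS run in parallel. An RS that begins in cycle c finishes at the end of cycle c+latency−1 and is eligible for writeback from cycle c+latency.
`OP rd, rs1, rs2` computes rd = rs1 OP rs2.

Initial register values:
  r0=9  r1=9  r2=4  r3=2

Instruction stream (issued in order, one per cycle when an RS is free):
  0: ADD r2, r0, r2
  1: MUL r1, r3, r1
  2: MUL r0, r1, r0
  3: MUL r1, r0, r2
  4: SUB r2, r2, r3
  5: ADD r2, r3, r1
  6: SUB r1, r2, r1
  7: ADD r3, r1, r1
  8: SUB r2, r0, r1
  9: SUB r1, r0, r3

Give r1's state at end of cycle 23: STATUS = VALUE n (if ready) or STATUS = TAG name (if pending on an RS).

STATUS = VALUE 2

cycle 1: issue ADD r2<-Add1 // r0:9,r1:9,r2:Add1,r3:2
cycle 2: issue MUL r1<-Mul1 // r0:9,r1:Mul1,r2:Add1,r3:2
cycle 3: issue MUL r0<-Mul2 // r0:Mul2,r1:Mul1,r2:Add1,r3:2
cycle 4: CDB Add1=13; stall // r0:Mul2,r1:Mul1,r2:13,r3:2
cycle 5: stall // r0:Mul2,r1:Mul1,r2:13,r3:2
cycle 6: CDB Mul1=18; issue MUL r1<-Mul1 // r0:Mul2,r1:Mul1,r2:13,r3:2
cycle 7: issue SUB r2<-Add1 // r0:Mul2,r1:Mul1,r2:Add1,r3:2
cycle 8: issue ADD r2<-Add2 // r0:Mul2,r1:Mul1,r2:Add2,r3:2
cycle 9: stall // r0:Mul2,r1:Mul1,r2:Add2,r3:2
cycle 10: CDB Add1=11; issue SUB r1<-Add1 // r0:Mul2,r1:Add1,r2:Add2,r3:2
cycle 11: CDB Mul2=162; stall // r0:162,r1:Add1,r2:Add2,r3:2
cycle 12: stall // r0:162,r1:Add1,r2:Add2,r3:2
cycle 13: stall // r0:162,r1:Add1,r2:Add2,r3:2
cycle 14: stall // r0:162,r1:Add1,r2:Add2,r3:2
cycle 15: CDB Mul1=2106; stall // r0:162,r1:Add1,r2:Add2,r3:2
cycle 16: stall // r0:162,r1:Add1,r2:Add2,r3:2
cycle 17: stall // r0:162,r1:Add1,r2:Add2,r3:2
cycle 18: CDB Add2=2108; issue ADD r3<-Add2 // r0:162,r1:Add1,r2:2108,r3:Add2
cycle 19: stall // r0:162,r1:Add1,r2:2108,r3:Add2
cycle 20: stall // r0:162,r1:Add1,r2:2108,r3:Add2
cycle 21: CDB Add1=2; issue SUB r2<-Add1 // r0:162,r1:2,r2:Add1,r3:Add2
cycle 22: stall // r0:162,r1:2,r2:Add1,r3:Add2
cycle 23: stall // r0:162,r1:2,r2:Add1,r3:Add2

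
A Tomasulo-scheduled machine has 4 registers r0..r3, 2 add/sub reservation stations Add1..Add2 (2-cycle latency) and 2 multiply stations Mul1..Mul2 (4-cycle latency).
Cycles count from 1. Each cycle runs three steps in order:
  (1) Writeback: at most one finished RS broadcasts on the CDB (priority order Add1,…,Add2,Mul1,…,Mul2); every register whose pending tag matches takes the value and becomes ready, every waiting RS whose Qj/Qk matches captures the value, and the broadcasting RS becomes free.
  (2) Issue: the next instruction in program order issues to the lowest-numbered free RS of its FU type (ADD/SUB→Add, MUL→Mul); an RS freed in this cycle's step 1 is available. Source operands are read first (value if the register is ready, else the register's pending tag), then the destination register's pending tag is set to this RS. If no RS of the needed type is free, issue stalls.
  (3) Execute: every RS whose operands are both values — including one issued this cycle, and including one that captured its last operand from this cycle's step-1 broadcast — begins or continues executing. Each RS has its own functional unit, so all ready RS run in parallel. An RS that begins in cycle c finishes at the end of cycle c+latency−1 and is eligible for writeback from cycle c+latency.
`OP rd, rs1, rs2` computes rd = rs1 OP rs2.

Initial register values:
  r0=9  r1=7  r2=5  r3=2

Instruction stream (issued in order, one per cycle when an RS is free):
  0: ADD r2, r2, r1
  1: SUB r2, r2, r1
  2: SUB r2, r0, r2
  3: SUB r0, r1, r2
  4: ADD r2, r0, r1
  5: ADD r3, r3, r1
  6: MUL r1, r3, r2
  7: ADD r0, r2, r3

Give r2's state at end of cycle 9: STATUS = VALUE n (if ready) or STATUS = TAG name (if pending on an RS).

cycle 1: issue ADD r2<-Add1 // r0:9,r1:7,r2:Add1,r3:2
cycle 2: issue SUB r2<-Add2 // r0:9,r1:7,r2:Add2,r3:2
cycle 3: CDB Add1=12; issue SUB r2<-Add1 // r0:9,r1:7,r2:Add1,r3:2
cycle 4: stall // r0:9,r1:7,r2:Add1,r3:2
cycle 5: CDB Add2=5; issue SUB r0<-Add2 // r0:Add2,r1:7,r2:Add1,r3:2
cycle 6: stall // r0:Add2,r1:7,r2:Add1,r3:2
cycle 7: CDB Add1=4; issue ADD r2<-Add1 // r0:Add2,r1:7,r2:Add1,r3:2
cycle 8: stall // r0:Add2,r1:7,r2:Add1,r3:2
cycle 9: CDB Add2=3; issue ADD r3<-Add2 // r0:3,r1:7,r2:Add1,r3:Add2

STATUS = TAG Add1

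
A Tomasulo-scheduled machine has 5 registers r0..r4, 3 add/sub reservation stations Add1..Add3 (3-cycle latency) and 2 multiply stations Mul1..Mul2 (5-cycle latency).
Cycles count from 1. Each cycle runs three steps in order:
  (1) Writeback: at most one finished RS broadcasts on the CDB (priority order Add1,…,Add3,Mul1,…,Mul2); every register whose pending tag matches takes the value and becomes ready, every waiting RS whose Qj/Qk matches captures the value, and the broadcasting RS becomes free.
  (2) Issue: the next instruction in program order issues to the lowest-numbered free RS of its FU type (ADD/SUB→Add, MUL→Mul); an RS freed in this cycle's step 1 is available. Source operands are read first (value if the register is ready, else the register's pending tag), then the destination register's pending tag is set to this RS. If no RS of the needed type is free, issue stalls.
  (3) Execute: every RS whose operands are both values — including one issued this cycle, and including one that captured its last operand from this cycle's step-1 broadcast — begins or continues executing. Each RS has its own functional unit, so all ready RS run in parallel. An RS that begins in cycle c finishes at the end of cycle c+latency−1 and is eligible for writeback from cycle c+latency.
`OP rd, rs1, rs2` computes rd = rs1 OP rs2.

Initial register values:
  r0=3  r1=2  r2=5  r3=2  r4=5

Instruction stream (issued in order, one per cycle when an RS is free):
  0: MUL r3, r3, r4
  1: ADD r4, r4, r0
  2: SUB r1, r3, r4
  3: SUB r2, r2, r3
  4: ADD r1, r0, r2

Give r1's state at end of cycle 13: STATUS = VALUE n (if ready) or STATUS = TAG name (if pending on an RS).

STATUS = VALUE -2

cycle 1: issue MUL r3<-Mul1 // r0:3,r1:2,r2:5,r3:Mul1,r4:5
cycle 2: issue ADD r4<-Add1 // r0:3,r1:2,r2:5,r3:Mul1,r4:Add1
cycle 3: issue SUB r1<-Add2 // r0:3,r1:Add2,r2:5,r3:Mul1,r4:Add1
cycle 4: issue SUB r2<-Add3 // r0:3,r1:Add2,r2:Add3,r3:Mul1,r4:Add1
cycle 5: CDB Add1=8; issue ADD r1<-Add1 // r0:3,r1:Add1,r2:Add3,r3:Mul1,r4:8
cycle 6: CDB Mul1=10 // r0:3,r1:Add1,r2:Add3,r3:10,r4:8
cycle 7: - // r0:3,r1:Add1,r2:Add3,r3:10,r4:8
cycle 8: - // r0:3,r1:Add1,r2:Add3,r3:10,r4:8
cycle 9: CDB Add2=2 // r0:3,r1:Add1,r2:Add3,r3:10,r4:8
cycle 10: CDB Add3=-5 // r0:3,r1:Add1,r2:-5,r3:10,r4:8
cycle 11: - // r0:3,r1:Add1,r2:-5,r3:10,r4:8
cycle 12: - // r0:3,r1:Add1,r2:-5,r3:10,r4:8
cycle 13: CDB Add1=-2 // r0:3,r1:-2,r2:-5,r3:10,r4:8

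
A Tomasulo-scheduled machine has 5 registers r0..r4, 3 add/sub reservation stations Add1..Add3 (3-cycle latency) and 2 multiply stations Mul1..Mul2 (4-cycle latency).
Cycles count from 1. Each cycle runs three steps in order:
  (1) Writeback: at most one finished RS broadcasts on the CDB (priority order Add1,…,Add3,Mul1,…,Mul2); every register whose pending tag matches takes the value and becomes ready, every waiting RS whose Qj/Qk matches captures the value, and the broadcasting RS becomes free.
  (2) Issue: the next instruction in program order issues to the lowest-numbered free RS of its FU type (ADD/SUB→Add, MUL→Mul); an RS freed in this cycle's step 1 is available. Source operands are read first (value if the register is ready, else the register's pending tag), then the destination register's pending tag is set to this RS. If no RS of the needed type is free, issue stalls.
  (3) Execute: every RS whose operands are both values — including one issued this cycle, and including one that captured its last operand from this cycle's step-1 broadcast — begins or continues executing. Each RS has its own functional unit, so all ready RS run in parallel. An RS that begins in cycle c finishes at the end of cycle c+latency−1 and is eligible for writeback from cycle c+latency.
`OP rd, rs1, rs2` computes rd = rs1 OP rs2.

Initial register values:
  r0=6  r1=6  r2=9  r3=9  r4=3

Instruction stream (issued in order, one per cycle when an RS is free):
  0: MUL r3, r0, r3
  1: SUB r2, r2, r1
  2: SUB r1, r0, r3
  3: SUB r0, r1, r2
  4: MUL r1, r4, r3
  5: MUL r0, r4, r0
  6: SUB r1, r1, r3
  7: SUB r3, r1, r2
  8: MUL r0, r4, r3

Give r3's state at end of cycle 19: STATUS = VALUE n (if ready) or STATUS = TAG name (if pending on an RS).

STATUS = VALUE 105

cycle 1: issue MUL r3<-Mul1 // r0:6,r1:6,r2:9,r3:Mul1,r4:3
cycle 2: issue SUB r2<-Add1 // r0:6,r1:6,r2:Add1,r3:Mul1,r4:3
cycle 3: issue SUB r1<-Add2 // r0:6,r1:Add2,r2:Add1,r3:Mul1,r4:3
cycle 4: issue SUB r0<-Add3 // r0:Add3,r1:Add2,r2:Add1,r3:Mul1,r4:3
cycle 5: CDB Add1=3; issue MUL r1<-Mul2 // r0:Add3,r1:Mul2,r2:3,r3:Mul1,r4:3
cycle 6: CDB Mul1=54; issue MUL r0<-Mul1 // r0:Mul1,r1:Mul2,r2:3,r3:54,r4:3
cycle 7: issue SUB r1<-Add1 // r0:Mul1,r1:Add1,r2:3,r3:54,r4:3
cycle 8: stall // r0:Mul1,r1:Add1,r2:3,r3:54,r4:3
cycle 9: CDB Add2=-48; issue SUB r3<-Add2 // r0:Mul1,r1:Add1,r2:3,r3:Add2,r4:3
cycle 10: CDB Mul2=162; issue MUL r0<-Mul2 // r0:Mul2,r1:Add1,r2:3,r3:Add2,r4:3
cycle 11: - // r0:Mul2,r1:Add1,r2:3,r3:Add2,r4:3
cycle 12: CDB Add3=-51 // r0:Mul2,r1:Add1,r2:3,r3:Add2,r4:3
cycle 13: CDB Add1=108 // r0:Mul2,r1:108,r2:3,r3:Add2,r4:3
cycle 14: - // r0:Mul2,r1:108,r2:3,r3:Add2,r4:3
cycle 15: - // r0:Mul2,r1:108,r2:3,r3:Add2,r4:3
cycle 16: CDB Add2=105 // r0:Mul2,r1:108,r2:3,r3:105,r4:3
cycle 17: CDB Mul1=-153 // r0:Mul2,r1:108,r2:3,r3:105,r4:3
cycle 18: - // r0:Mul2,r1:108,r2:3,r3:105,r4:3
cycle 19: - // r0:Mul2,r1:108,r2:3,r3:105,r4:3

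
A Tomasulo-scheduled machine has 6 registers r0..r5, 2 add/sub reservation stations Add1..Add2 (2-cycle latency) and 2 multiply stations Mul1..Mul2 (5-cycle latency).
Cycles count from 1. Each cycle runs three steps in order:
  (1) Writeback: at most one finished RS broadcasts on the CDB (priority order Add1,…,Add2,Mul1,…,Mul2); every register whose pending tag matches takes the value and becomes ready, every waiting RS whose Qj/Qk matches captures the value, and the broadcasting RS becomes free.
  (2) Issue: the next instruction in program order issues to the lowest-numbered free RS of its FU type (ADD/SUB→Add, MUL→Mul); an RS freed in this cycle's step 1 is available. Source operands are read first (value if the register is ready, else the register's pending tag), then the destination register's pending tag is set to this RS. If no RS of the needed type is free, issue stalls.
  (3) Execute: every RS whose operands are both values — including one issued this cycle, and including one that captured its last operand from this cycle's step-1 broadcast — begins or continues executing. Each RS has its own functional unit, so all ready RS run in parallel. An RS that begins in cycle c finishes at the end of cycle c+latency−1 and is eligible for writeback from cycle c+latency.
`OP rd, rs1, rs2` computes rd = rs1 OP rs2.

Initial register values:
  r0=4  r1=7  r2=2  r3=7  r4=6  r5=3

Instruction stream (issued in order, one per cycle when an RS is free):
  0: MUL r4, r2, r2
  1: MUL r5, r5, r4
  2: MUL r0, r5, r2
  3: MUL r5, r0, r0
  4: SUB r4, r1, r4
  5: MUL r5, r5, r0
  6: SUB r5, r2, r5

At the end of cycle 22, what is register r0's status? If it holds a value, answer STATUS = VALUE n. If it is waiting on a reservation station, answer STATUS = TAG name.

c1: issue MUL r4<-Mul1 | r0:4,r1:7,r2:2,r3:7,r4:Mul1,r5:3
c2: issue MUL r5<-Mul2 | r0:4,r1:7,r2:2,r3:7,r4:Mul1,r5:Mul2
c3: stall | r0:4,r1:7,r2:2,r3:7,r4:Mul1,r5:Mul2
c4: stall | r0:4,r1:7,r2:2,r3:7,r4:Mul1,r5:Mul2
c5: stall | r0:4,r1:7,r2:2,r3:7,r4:Mul1,r5:Mul2
c6: CDB Mul1=4; issue MUL r0<-Mul1 | r0:Mul1,r1:7,r2:2,r3:7,r4:4,r5:Mul2
c7: stall | r0:Mul1,r1:7,r2:2,r3:7,r4:4,r5:Mul2
c8: stall | r0:Mul1,r1:7,r2:2,r3:7,r4:4,r5:Mul2
c9: stall | r0:Mul1,r1:7,r2:2,r3:7,r4:4,r5:Mul2
c10: stall | r0:Mul1,r1:7,r2:2,r3:7,r4:4,r5:Mul2
c11: CDB Mul2=12; issue MUL r5<-Mul2 | r0:Mul1,r1:7,r2:2,r3:7,r4:4,r5:Mul2
c12: issue SUB r4<-Add1 | r0:Mul1,r1:7,r2:2,r3:7,r4:Add1,r5:Mul2
c13: stall | r0:Mul1,r1:7,r2:2,r3:7,r4:Add1,r5:Mul2
c14: CDB Add1=3; stall | r0:Mul1,r1:7,r2:2,r3:7,r4:3,r5:Mul2
c15: stall | r0:Mul1,r1:7,r2:2,r3:7,r4:3,r5:Mul2
c16: CDB Mul1=24; issue MUL r5<-Mul1 | r0:24,r1:7,r2:2,r3:7,r4:3,r5:Mul1
c17: issue SUB r5<-Add1 | r0:24,r1:7,r2:2,r3:7,r4:3,r5:Add1
c18: - | r0:24,r1:7,r2:2,r3:7,r4:3,r5:Add1
c19: - | r0:24,r1:7,r2:2,r3:7,r4:3,r5:Add1
c20: - | r0:24,r1:7,r2:2,r3:7,r4:3,r5:Add1
c21: CDB Mul2=576 | r0:24,r1:7,r2:2,r3:7,r4:3,r5:Add1
c22: - | r0:24,r1:7,r2:2,r3:7,r4:3,r5:Add1

STATUS = VALUE 24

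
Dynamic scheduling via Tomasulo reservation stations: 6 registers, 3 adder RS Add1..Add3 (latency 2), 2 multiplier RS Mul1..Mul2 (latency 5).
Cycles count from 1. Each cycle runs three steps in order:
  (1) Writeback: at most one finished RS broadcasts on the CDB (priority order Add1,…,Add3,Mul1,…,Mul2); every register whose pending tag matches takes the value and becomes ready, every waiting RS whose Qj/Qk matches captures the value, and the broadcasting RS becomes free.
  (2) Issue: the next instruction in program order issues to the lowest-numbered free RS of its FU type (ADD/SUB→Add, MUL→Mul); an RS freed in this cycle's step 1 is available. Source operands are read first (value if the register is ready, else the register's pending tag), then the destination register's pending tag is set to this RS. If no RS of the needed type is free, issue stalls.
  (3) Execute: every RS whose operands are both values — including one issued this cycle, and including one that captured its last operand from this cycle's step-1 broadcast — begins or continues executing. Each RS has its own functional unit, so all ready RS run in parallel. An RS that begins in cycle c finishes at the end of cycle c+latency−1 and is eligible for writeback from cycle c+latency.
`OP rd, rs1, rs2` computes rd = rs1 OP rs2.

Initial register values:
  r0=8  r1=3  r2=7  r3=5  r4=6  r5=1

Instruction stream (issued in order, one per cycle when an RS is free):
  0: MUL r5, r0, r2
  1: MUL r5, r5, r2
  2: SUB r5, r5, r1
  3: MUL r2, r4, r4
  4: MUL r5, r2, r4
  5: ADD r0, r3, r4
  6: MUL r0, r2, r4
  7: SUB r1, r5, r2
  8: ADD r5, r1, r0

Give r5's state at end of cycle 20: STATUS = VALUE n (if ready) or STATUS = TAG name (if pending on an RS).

  c1: issue MUL r5<-Mul1  regs: r0:8,r1:3,r2:7,r3:5,r4:6,r5:Mul1
  c2: issue MUL r5<-Mul2  regs: r0:8,r1:3,r2:7,r3:5,r4:6,r5:Mul2
  c3: issue SUB r5<-Add1  regs: r0:8,r1:3,r2:7,r3:5,r4:6,r5:Add1
  c4: stall  regs: r0:8,r1:3,r2:7,r3:5,r4:6,r5:Add1
  c5: stall  regs: r0:8,r1:3,r2:7,r3:5,r4:6,r5:Add1
  c6: CDB Mul1=56; issue MUL r2<-Mul1  regs: r0:8,r1:3,r2:Mul1,r3:5,r4:6,r5:Add1
  c7: stall  regs: r0:8,r1:3,r2:Mul1,r3:5,r4:6,r5:Add1
  c8: stall  regs: r0:8,r1:3,r2:Mul1,r3:5,r4:6,r5:Add1
  c9: stall  regs: r0:8,r1:3,r2:Mul1,r3:5,r4:6,r5:Add1
  c10: stall  regs: r0:8,r1:3,r2:Mul1,r3:5,r4:6,r5:Add1
  c11: CDB Mul1=36; issue MUL r5<-Mul1  regs: r0:8,r1:3,r2:36,r3:5,r4:6,r5:Mul1
  c12: CDB Mul2=392; issue ADD r0<-Add2  regs: r0:Add2,r1:3,r2:36,r3:5,r4:6,r5:Mul1
  c13: issue MUL r0<-Mul2  regs: r0:Mul2,r1:3,r2:36,r3:5,r4:6,r5:Mul1
  c14: CDB Add1=389; issue SUB r1<-Add1  regs: r0:Mul2,r1:Add1,r2:36,r3:5,r4:6,r5:Mul1
  c15: CDB Add2=11; issue ADD r5<-Add2  regs: r0:Mul2,r1:Add1,r2:36,r3:5,r4:6,r5:Add2
  c16: CDB Mul1=216  regs: r0:Mul2,r1:Add1,r2:36,r3:5,r4:6,r5:Add2
  c17: -  regs: r0:Mul2,r1:Add1,r2:36,r3:5,r4:6,r5:Add2
  c18: CDB Add1=180  regs: r0:Mul2,r1:180,r2:36,r3:5,r4:6,r5:Add2
  c19: CDB Mul2=216  regs: r0:216,r1:180,r2:36,r3:5,r4:6,r5:Add2
  c20: -  regs: r0:216,r1:180,r2:36,r3:5,r4:6,r5:Add2

STATUS = TAG Add2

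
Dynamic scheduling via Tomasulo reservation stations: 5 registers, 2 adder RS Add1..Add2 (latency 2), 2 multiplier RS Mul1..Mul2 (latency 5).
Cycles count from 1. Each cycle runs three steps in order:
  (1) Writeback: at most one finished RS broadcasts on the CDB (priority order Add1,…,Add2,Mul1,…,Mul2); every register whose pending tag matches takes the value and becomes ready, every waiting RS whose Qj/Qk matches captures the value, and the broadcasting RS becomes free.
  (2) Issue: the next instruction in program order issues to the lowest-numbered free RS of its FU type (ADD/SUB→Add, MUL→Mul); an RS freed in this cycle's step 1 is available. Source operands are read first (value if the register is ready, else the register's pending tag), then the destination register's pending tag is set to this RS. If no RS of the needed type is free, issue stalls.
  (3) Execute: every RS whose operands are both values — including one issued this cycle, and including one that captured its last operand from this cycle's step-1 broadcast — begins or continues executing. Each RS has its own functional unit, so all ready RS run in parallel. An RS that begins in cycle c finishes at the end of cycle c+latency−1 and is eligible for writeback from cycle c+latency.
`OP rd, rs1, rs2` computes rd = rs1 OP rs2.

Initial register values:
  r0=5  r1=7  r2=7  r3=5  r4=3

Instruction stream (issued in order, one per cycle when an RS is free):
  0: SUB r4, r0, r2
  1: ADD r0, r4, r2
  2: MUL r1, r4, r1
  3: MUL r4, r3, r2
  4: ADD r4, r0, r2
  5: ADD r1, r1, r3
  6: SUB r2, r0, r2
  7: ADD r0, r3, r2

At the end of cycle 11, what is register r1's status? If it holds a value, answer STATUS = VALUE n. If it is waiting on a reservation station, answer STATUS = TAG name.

c1: issue SUB r4<-Add1 | r0:5,r1:7,r2:7,r3:5,r4:Add1
c2: issue ADD r0<-Add2 | r0:Add2,r1:7,r2:7,r3:5,r4:Add1
c3: CDB Add1=-2; issue MUL r1<-Mul1 | r0:Add2,r1:Mul1,r2:7,r3:5,r4:-2
c4: issue MUL r4<-Mul2 | r0:Add2,r1:Mul1,r2:7,r3:5,r4:Mul2
c5: CDB Add2=5; issue ADD r4<-Add1 | r0:5,r1:Mul1,r2:7,r3:5,r4:Add1
c6: issue ADD r1<-Add2 | r0:5,r1:Add2,r2:7,r3:5,r4:Add1
c7: CDB Add1=12; issue SUB r2<-Add1 | r0:5,r1:Add2,r2:Add1,r3:5,r4:12
c8: CDB Mul1=-14; stall | r0:5,r1:Add2,r2:Add1,r3:5,r4:12
c9: CDB Add1=-2; issue ADD r0<-Add1 | r0:Add1,r1:Add2,r2:-2,r3:5,r4:12
c10: CDB Add2=-9 | r0:Add1,r1:-9,r2:-2,r3:5,r4:12
c11: CDB Add1=3 | r0:3,r1:-9,r2:-2,r3:5,r4:12

STATUS = VALUE -9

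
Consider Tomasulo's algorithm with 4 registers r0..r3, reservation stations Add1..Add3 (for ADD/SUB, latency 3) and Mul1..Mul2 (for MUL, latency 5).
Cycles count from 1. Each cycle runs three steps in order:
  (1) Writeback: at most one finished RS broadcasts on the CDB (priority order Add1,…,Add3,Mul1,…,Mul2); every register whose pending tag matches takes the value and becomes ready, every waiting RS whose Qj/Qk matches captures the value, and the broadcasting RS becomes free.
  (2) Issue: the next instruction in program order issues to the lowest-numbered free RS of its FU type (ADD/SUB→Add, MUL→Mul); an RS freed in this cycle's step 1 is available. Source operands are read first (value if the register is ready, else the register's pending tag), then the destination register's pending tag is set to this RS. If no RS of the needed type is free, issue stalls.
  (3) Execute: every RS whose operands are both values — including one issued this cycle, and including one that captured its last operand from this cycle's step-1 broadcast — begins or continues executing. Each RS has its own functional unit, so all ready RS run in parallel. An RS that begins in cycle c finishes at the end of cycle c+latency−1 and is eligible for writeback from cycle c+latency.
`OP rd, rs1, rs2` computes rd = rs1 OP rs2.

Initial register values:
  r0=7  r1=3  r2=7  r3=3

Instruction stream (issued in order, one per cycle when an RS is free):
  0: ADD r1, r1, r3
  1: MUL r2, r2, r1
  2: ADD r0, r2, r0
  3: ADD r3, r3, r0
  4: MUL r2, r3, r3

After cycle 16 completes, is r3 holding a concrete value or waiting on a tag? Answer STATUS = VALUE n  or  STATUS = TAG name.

STATUS = VALUE 52

cycle 1: issue ADD r1<-Add1 // r0:7,r1:Add1,r2:7,r3:3
cycle 2: issue MUL r2<-Mul1 // r0:7,r1:Add1,r2:Mul1,r3:3
cycle 3: issue ADD r0<-Add2 // r0:Add2,r1:Add1,r2:Mul1,r3:3
cycle 4: CDB Add1=6; issue ADD r3<-Add1 // r0:Add2,r1:6,r2:Mul1,r3:Add1
cycle 5: issue MUL r2<-Mul2 // r0:Add2,r1:6,r2:Mul2,r3:Add1
cycle 6: - // r0:Add2,r1:6,r2:Mul2,r3:Add1
cycle 7: - // r0:Add2,r1:6,r2:Mul2,r3:Add1
cycle 8: - // r0:Add2,r1:6,r2:Mul2,r3:Add1
cycle 9: CDB Mul1=42 // r0:Add2,r1:6,r2:Mul2,r3:Add1
cycle 10: - // r0:Add2,r1:6,r2:Mul2,r3:Add1
cycle 11: - // r0:Add2,r1:6,r2:Mul2,r3:Add1
cycle 12: CDB Add2=49 // r0:49,r1:6,r2:Mul2,r3:Add1
cycle 13: - // r0:49,r1:6,r2:Mul2,r3:Add1
cycle 14: - // r0:49,r1:6,r2:Mul2,r3:Add1
cycle 15: CDB Add1=52 // r0:49,r1:6,r2:Mul2,r3:52
cycle 16: - // r0:49,r1:6,r2:Mul2,r3:52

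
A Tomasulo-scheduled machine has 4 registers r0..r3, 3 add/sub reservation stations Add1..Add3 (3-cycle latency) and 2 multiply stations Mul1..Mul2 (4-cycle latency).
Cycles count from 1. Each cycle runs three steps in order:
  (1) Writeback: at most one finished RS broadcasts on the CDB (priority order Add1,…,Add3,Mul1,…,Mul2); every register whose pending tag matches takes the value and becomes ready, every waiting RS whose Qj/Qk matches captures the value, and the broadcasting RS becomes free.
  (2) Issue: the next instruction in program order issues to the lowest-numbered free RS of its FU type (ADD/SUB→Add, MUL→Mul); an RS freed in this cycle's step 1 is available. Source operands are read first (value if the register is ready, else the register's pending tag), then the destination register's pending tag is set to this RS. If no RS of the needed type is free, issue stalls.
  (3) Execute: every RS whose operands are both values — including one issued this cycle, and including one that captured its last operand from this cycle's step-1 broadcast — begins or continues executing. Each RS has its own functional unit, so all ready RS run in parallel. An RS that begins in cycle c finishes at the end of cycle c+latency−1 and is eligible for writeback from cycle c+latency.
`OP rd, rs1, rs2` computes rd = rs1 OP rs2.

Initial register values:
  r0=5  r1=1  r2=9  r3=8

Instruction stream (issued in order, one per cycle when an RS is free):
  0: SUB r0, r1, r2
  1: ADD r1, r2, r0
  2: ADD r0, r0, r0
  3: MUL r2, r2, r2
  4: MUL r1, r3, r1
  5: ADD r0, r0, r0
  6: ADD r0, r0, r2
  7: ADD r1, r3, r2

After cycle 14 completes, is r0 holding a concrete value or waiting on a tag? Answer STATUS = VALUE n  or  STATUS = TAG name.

cycle 1: issue SUB r0<-Add1 // r0:Add1,r1:1,r2:9,r3:8
cycle 2: issue ADD r1<-Add2 // r0:Add1,r1:Add2,r2:9,r3:8
cycle 3: issue ADD r0<-Add3 // r0:Add3,r1:Add2,r2:9,r3:8
cycle 4: CDB Add1=-8; issue MUL r2<-Mul1 // r0:Add3,r1:Add2,r2:Mul1,r3:8
cycle 5: issue MUL r1<-Mul2 // r0:Add3,r1:Mul2,r2:Mul1,r3:8
cycle 6: issue ADD r0<-Add1 // r0:Add1,r1:Mul2,r2:Mul1,r3:8
cycle 7: CDB Add2=1; issue ADD r0<-Add2 // r0:Add2,r1:Mul2,r2:Mul1,r3:8
cycle 8: CDB Add3=-16; issue ADD r1<-Add3 // r0:Add2,r1:Add3,r2:Mul1,r3:8
cycle 9: CDB Mul1=81 // r0:Add2,r1:Add3,r2:81,r3:8
cycle 10: - // r0:Add2,r1:Add3,r2:81,r3:8
cycle 11: CDB Add1=-32 // r0:Add2,r1:Add3,r2:81,r3:8
cycle 12: CDB Add3=89 // r0:Add2,r1:89,r2:81,r3:8
cycle 13: CDB Mul2=8 // r0:Add2,r1:89,r2:81,r3:8
cycle 14: CDB Add2=49 // r0:49,r1:89,r2:81,r3:8

STATUS = VALUE 49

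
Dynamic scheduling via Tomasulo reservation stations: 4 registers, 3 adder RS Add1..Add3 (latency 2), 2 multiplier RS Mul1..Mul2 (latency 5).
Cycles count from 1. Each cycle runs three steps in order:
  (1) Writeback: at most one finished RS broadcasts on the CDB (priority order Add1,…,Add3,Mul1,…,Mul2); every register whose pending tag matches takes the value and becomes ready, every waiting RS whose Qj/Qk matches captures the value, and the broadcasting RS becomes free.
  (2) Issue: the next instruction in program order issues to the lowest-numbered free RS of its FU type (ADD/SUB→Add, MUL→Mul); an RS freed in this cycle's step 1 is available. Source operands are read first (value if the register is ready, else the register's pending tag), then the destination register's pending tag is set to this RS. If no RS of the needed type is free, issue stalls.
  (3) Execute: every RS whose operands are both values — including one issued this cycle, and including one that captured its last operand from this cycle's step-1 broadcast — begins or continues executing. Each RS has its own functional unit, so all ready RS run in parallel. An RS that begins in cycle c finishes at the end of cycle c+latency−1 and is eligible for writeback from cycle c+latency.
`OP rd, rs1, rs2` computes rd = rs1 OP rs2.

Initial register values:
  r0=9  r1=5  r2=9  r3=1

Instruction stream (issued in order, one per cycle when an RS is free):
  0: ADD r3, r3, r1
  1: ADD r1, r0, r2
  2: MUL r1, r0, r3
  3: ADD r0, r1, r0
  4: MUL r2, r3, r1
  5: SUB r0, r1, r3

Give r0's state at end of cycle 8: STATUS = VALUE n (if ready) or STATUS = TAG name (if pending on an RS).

STATUS = TAG Add2

c1: issue ADD r3<-Add1 | r0:9,r1:5,r2:9,r3:Add1
c2: issue ADD r1<-Add2 | r0:9,r1:Add2,r2:9,r3:Add1
c3: CDB Add1=6; issue MUL r1<-Mul1 | r0:9,r1:Mul1,r2:9,r3:6
c4: CDB Add2=18; issue ADD r0<-Add1 | r0:Add1,r1:Mul1,r2:9,r3:6
c5: issue MUL r2<-Mul2 | r0:Add1,r1:Mul1,r2:Mul2,r3:6
c6: issue SUB r0<-Add2 | r0:Add2,r1:Mul1,r2:Mul2,r3:6
c7: - | r0:Add2,r1:Mul1,r2:Mul2,r3:6
c8: CDB Mul1=54 | r0:Add2,r1:54,r2:Mul2,r3:6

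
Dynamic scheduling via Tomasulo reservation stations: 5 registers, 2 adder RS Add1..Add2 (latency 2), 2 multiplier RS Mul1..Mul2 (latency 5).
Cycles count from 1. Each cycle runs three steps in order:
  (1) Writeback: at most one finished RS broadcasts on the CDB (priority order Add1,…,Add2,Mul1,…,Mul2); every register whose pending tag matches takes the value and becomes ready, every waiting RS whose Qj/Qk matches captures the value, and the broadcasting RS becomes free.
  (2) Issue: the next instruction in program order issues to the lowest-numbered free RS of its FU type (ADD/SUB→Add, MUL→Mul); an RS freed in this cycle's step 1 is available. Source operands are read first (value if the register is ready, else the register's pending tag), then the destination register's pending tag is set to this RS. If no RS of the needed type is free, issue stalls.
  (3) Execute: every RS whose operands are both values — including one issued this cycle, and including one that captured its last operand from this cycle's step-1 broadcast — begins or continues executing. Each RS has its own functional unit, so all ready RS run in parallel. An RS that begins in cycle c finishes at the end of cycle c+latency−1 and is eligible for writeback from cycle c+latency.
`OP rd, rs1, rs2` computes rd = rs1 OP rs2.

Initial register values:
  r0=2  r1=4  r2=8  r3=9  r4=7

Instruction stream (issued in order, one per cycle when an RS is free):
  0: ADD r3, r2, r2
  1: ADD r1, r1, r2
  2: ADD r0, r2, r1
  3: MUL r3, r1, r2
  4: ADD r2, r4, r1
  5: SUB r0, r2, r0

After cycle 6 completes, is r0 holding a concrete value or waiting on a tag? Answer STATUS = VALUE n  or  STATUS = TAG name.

  c1: issue ADD r3<-Add1  regs: r0:2,r1:4,r2:8,r3:Add1,r4:7
  c2: issue ADD r1<-Add2  regs: r0:2,r1:Add2,r2:8,r3:Add1,r4:7
  c3: CDB Add1=16; issue ADD r0<-Add1  regs: r0:Add1,r1:Add2,r2:8,r3:16,r4:7
  c4: CDB Add2=12; issue MUL r3<-Mul1  regs: r0:Add1,r1:12,r2:8,r3:Mul1,r4:7
  c5: issue ADD r2<-Add2  regs: r0:Add1,r1:12,r2:Add2,r3:Mul1,r4:7
  c6: CDB Add1=20; issue SUB r0<-Add1  regs: r0:Add1,r1:12,r2:Add2,r3:Mul1,r4:7

STATUS = TAG Add1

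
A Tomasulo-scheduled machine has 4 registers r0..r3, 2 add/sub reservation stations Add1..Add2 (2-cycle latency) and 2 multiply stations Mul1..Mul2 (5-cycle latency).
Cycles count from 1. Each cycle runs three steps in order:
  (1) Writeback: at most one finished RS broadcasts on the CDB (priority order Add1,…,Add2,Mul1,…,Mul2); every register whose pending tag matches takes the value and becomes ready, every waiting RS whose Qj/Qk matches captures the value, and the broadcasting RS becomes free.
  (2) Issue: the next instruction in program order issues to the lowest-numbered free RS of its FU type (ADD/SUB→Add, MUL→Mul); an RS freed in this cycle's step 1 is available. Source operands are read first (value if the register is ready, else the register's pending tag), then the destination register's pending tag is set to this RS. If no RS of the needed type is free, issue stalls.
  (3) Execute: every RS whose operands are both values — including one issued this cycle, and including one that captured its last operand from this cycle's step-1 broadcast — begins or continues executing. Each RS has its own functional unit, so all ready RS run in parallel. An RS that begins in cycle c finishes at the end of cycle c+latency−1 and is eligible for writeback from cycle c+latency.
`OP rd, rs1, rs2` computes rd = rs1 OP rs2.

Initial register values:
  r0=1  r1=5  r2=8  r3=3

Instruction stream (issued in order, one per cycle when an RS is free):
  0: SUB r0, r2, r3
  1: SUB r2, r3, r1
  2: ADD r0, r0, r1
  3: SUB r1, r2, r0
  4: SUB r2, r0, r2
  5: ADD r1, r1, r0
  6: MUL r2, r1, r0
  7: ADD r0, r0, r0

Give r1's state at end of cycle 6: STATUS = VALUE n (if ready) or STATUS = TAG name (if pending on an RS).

STATUS = TAG Add2

c1: issue SUB r0<-Add1 | r0:Add1,r1:5,r2:8,r3:3
c2: issue SUB r2<-Add2 | r0:Add1,r1:5,r2:Add2,r3:3
c3: CDB Add1=5; issue ADD r0<-Add1 | r0:Add1,r1:5,r2:Add2,r3:3
c4: CDB Add2=-2; issue SUB r1<-Add2 | r0:Add1,r1:Add2,r2:-2,r3:3
c5: CDB Add1=10; issue SUB r2<-Add1 | r0:10,r1:Add2,r2:Add1,r3:3
c6: stall | r0:10,r1:Add2,r2:Add1,r3:3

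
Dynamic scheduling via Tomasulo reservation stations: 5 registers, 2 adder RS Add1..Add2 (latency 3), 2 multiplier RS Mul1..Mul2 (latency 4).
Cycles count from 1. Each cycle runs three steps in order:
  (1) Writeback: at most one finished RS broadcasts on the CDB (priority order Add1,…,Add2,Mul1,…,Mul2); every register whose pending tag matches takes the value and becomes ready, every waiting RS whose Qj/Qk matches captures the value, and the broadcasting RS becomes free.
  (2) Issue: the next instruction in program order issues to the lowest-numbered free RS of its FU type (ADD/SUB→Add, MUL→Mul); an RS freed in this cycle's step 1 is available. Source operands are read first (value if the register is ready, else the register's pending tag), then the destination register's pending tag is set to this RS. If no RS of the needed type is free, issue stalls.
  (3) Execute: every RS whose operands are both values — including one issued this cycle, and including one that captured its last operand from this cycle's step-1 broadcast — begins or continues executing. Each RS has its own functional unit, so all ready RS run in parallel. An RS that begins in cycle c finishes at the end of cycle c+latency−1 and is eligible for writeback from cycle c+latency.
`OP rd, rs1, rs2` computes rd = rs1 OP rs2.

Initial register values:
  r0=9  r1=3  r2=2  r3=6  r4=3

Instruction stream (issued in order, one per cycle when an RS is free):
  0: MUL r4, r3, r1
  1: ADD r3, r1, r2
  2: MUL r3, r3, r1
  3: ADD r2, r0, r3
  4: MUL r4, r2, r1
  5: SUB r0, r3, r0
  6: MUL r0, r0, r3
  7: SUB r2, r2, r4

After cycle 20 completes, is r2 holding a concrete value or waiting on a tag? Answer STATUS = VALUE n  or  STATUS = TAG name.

cycle 1: issue MUL r4<-Mul1 // r0:9,r1:3,r2:2,r3:6,r4:Mul1
cycle 2: issue ADD r3<-Add1 // r0:9,r1:3,r2:2,r3:Add1,r4:Mul1
cycle 3: issue MUL r3<-Mul2 // r0:9,r1:3,r2:2,r3:Mul2,r4:Mul1
cycle 4: issue ADD r2<-Add2 // r0:9,r1:3,r2:Add2,r3:Mul2,r4:Mul1
cycle 5: CDB Add1=5; stall // r0:9,r1:3,r2:Add2,r3:Mul2,r4:Mul1
cycle 6: CDB Mul1=18; issue MUL r4<-Mul1 // r0:9,r1:3,r2:Add2,r3:Mul2,r4:Mul1
cycle 7: issue SUB r0<-Add1 // r0:Add1,r1:3,r2:Add2,r3:Mul2,r4:Mul1
cycle 8: stall // r0:Add1,r1:3,r2:Add2,r3:Mul2,r4:Mul1
cycle 9: CDB Mul2=15; issue MUL r0<-Mul2 // r0:Mul2,r1:3,r2:Add2,r3:15,r4:Mul1
cycle 10: stall // r0:Mul2,r1:3,r2:Add2,r3:15,r4:Mul1
cycle 11: stall // r0:Mul2,r1:3,r2:Add2,r3:15,r4:Mul1
cycle 12: CDB Add1=6; issue SUB r2<-Add1 // r0:Mul2,r1:3,r2:Add1,r3:15,r4:Mul1
cycle 13: CDB Add2=24 // r0:Mul2,r1:3,r2:Add1,r3:15,r4:Mul1
cycle 14: - // r0:Mul2,r1:3,r2:Add1,r3:15,r4:Mul1
cycle 15: - // r0:Mul2,r1:3,r2:Add1,r3:15,r4:Mul1
cycle 16: CDB Mul2=90 // r0:90,r1:3,r2:Add1,r3:15,r4:Mul1
cycle 17: CDB Mul1=72 // r0:90,r1:3,r2:Add1,r3:15,r4:72
cycle 18: - // r0:90,r1:3,r2:Add1,r3:15,r4:72
cycle 19: - // r0:90,r1:3,r2:Add1,r3:15,r4:72
cycle 20: CDB Add1=-48 // r0:90,r1:3,r2:-48,r3:15,r4:72

STATUS = VALUE -48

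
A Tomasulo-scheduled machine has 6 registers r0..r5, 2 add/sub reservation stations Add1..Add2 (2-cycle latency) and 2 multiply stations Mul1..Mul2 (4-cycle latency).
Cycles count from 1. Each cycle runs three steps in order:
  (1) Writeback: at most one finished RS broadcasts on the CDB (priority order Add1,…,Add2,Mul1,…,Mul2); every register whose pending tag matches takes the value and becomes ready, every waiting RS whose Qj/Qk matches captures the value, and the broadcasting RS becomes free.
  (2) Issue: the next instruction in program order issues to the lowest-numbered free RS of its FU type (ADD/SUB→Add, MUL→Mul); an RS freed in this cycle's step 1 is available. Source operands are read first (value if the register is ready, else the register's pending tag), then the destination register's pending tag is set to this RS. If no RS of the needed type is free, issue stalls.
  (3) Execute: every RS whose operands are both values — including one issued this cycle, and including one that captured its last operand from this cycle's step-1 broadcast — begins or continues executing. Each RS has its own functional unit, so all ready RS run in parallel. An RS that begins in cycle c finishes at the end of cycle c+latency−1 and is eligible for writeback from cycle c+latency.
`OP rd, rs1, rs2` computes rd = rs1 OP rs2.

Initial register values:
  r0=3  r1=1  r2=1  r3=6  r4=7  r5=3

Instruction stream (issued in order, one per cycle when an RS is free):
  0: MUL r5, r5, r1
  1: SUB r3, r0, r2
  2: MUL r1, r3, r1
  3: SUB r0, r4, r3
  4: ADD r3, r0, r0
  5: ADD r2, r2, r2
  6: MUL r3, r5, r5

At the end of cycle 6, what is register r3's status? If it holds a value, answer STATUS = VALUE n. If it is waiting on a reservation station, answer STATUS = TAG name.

cycle 1: issue MUL r5<-Mul1 // r0:3,r1:1,r2:1,r3:6,r4:7,r5:Mul1
cycle 2: issue SUB r3<-Add1 // r0:3,r1:1,r2:1,r3:Add1,r4:7,r5:Mul1
cycle 3: issue MUL r1<-Mul2 // r0:3,r1:Mul2,r2:1,r3:Add1,r4:7,r5:Mul1
cycle 4: CDB Add1=2; issue SUB r0<-Add1 // r0:Add1,r1:Mul2,r2:1,r3:2,r4:7,r5:Mul1
cycle 5: CDB Mul1=3; issue ADD r3<-Add2 // r0:Add1,r1:Mul2,r2:1,r3:Add2,r4:7,r5:3
cycle 6: CDB Add1=5; issue ADD r2<-Add1 // r0:5,r1:Mul2,r2:Add1,r3:Add2,r4:7,r5:3

STATUS = TAG Add2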